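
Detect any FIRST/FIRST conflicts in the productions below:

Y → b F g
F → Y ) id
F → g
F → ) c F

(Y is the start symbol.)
FIRST sets of the non-terminals at (or reachable through a nullable prefix from) the front of some alternative:
  FIRST(Y) = { 'b' }

Productions for F:
  F → Y ) id: FIRST = { 'b' }
  F → g: FIRST = { 'g' }
  F → ) c F: FIRST = { ')' }
Y has only one production, so no FIRST/FIRST conflict is possible there.

All alternatives of each non-terminal have pairwise disjoint FIRST sets.

Answer: No FIRST/FIRST conflicts.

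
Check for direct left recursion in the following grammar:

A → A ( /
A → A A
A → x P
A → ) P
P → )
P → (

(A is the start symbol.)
Yes, A is left-recursive

A → A ( /: LEFT RECURSIVE (starts with A)
A → A A: LEFT RECURSIVE (starts with A)
A → x P: starts with x
A → ) P: starts with ')'
P → ): starts with ')'
P → (: starts with '('

The grammar has direct left recursion on: A.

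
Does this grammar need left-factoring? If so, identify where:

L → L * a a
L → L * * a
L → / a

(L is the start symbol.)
Yes, L has productions with common prefix 'L *'

Left-factoring is needed when two productions for the same non-terminal
share a common prefix on the right-hand side.

Productions for L:
  L → L * a a
  L → L * * a
  L → / a

Found common prefix 'L *' in productions for L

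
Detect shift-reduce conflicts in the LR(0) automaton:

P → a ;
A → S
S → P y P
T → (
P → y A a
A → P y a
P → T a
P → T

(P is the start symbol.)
Yes — I3: [P → T .] vs [P → T . a]; I11: [A → P y a .] vs [P → a . ;]

A shift-reduce conflict occurs when an LR(0) state has both:
  - a complete (reduce) item [A → α .] (dot at the end), and
  - a shift item [B → β . c γ] (dot before a terminal).

Augment with P' → P and build the canonical LR(0) collection (I0 = CLOSURE({[P' → . P]}), then GOTO on every symbol after a dot until no new states appear). It has 15 states:
  I0: { [P → . T a], [P → . T], [P → . a ;], [P → . y A a], [P' → . P], [T → . (] }  — shift
  I1: { [T → ( .] }  — reduce
  I2: { [P' → P .] }  — accept
  I3: { [P → T . a], [P → T .] }  — shift, reduce
  I4: { [P → a . ;] }  — shift
  I5: { [A → . P y a], [A → . S], [P → . T a], [P → . T], [P → . a ;], [P → . y A a], [P → y . A a], [S → . P y P], [T → . (] }  — shift
  I6: { [P → y A . a] }  — shift
  I7: { [A → P . y a], [S → P . y P] }  — shift
  I8: { [A → S .] }  — reduce
  I9: { [A → P y . a], [P → . T a], [P → . T], [P → . a ;], [P → . y A a], [S → P y . P], [T → . (] }  — shift
  I10: { [S → P y P .] }  — reduce
  I11: { [A → P y a .], [P → a . ;] }  — shift, reduce
  I12: { [P → a ; .] }  — reduce
  I13: { [P → y A a .] }  — reduce
  I14: { [P → T a .] }  — reduce

I3 contains reduce item [P → T .] and shift item [P → T . a] — shift-reduce conflict.
I11 contains reduce item [A → P y a .] and shift item [P → a . ;] — shift-reduce conflict.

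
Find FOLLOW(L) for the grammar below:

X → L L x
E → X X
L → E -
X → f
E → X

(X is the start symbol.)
{ 'f', 'x' }

In X → L L x: L is followed by L x, add FIRST(L x) \ {ε} = { 'f' }
In X → L L x: L is followed by x, add FIRST(x) \ {ε} = { 'x' }

Taking the union: FOLLOW(L) = { 'f', 'x' }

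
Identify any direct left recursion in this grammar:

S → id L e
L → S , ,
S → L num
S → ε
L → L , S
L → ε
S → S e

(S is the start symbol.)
S → id L e: starts with id
L → S , ,: starts with S
S → L num: starts with L
S → ε: starts with ε
L → L , S: LEFT RECURSIVE (starts with L)
L → ε: starts with ε
S → S e: LEFT RECURSIVE (starts with S)

The grammar has direct left recursion on: L, S.

Answer: Yes, L, S are left-recursive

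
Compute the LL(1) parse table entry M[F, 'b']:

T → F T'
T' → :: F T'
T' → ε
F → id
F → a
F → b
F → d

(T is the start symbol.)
To find M[F, 'b'], we find productions for F where 'b' is in the predict set (PREDICT(N → α) = (FIRST(α) \ {ε}) ∪ (FOLLOW(N) if α ⇒* ε)).

F → id: PREDICT = { 'id' }
F → a: PREDICT = { 'a' }
F → b: PREDICT = { 'b' }
  'b' is in predict set, so this production goes in M[F, 'b']
F → d: PREDICT = { 'd' }

M[F, 'b'] = F → b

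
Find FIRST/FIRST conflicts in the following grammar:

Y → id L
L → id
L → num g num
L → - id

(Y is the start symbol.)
A FIRST/FIRST conflict occurs when two productions N → α and N → β for the same non-terminal have FIRST(α) ∩ FIRST(β) ≠ ∅ (with ε ∈ FIRST of a nullable right-hand side, so two nullable alternatives also conflict).

Productions for L:
  L → id: FIRST = { 'id' }
  L → num g num: FIRST = { 'num' }
  L → - id: FIRST = { '-' }
Y has only one production, so no FIRST/FIRST conflict is possible there.

All alternatives of each non-terminal have pairwise disjoint FIRST sets.

Answer: No FIRST/FIRST conflicts.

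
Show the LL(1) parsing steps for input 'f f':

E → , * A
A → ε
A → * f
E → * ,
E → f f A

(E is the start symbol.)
LL(1) parsing maintains a stack (initially the start symbol over $) and the input. At each step: if the stack top is a terminal, match it against the current input token; if it is a non-terminal N, replace it with the RHS of M[N, lookahead] (the unique production whose predict set contains the lookahead).

Stack is shown with the top on the left.

Stack    Input  Action
----------------------
E $      f f $  output E → f f A
f f A $  f f $  match 'f'
f A $    f $    match 'f'
A $      $      output A → ε
$        $      accept

The string is accepted.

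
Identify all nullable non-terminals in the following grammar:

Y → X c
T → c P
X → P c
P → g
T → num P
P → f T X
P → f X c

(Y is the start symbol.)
A non-terminal is nullable if it can derive ε (the empty string): either it has an ε-production, or it has a production whose right-hand side consists entirely of nullable non-terminals.

There are no ε-productions, so no non-terminal can derive ε.
No non-terminals are nullable.

Answer: None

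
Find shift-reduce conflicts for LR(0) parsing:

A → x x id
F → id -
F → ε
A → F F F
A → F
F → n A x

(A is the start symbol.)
Yes — I0: [F → .] vs [A → . x x id]; I2: [A → F .] vs [F → . id -]; I4: [F → .] vs [A → . x x id]; I11: [F → .] vs [F → . id -]

A shift-reduce conflict occurs when an LR(0) state has both:
  - a complete (reduce) item [A → α .] (dot at the end), and
  - a shift item [B → β . c γ] (dot before a terminal).

Augment with A' → A and build the canonical LR(0) collection (I0 = CLOSURE({[A' → . A]}), then GOTO on every symbol after a dot until no new states appear). It has 13 states:
  I0: { [A → . F F F], [A → . F], [A → . x x id], [A' → . A], [F → . id -], [F → . n A x], [F → .] }  — shift, reduce
  I1: { [A' → A .] }  — accept
  I2: { [A → F . F F], [A → F .], [F → . id -], [F → . n A x], [F → .] }  — shift, 2 reduces
  I3: { [F → id . -] }  — shift
  I4: { [A → . F F F], [A → . F], [A → . x x id], [F → . id -], [F → . n A x], [F → .], [F → n . A x] }  — shift, reduce
  I5: { [A → x . x id] }  — shift
  I6: { [A → x x . id] }  — shift
  I7: { [A → x x id .] }  — reduce
  I8: { [F → n A . x] }  — shift
  I9: { [F → n A x .] }  — reduce
  I10: { [F → id - .] }  — reduce
  I11: { [A → F F . F], [F → . id -], [F → . n A x], [F → .] }  — shift, reduce
  I12: { [A → F F F .] }  — reduce

I0 contains reduce item [F → .] and shift items [A → . x x id], [F → . id -], [F → . n A x] — shift-reduce conflict.
I2 contains reduce items [A → F .], [F → .] and shift items [F → . id -], [F → . n A x] — shift-reduce conflict.
I4 contains reduce item [F → .] and shift items [A → . x x id], [F → . id -], [F → . n A x] — shift-reduce conflict.
I11 contains reduce item [F → .] and shift items [F → . id -], [F → . n A x] — shift-reduce conflict.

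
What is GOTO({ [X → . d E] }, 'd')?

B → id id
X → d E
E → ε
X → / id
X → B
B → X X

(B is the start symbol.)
GOTO(I, 'd') = CLOSURE({ [A → αX.β] : [A → α.Xβ] ∈ I, X = 'd' })

Items with dot before 'd', with the dot advanced:
  [X → . d E] → [X → d . E]
Closure of the advanced items:
  [X → d . E] has the dot before E: add [E → .]

GOTO = { [E → .], [X → d . E] }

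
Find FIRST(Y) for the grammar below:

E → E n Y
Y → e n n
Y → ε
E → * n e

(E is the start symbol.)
To compute FIRST(Y), examine every production with Y on the left-hand side, reading each right-hand side left to right until a non-nullable symbol is reached.

From Y → e n n:
  - e is a terminal: add 'e' and stop
From Y → ε:
  - ε-production, so ε ∈ FIRST(Y)

Collecting: FIRST(Y) = { 'e', ε }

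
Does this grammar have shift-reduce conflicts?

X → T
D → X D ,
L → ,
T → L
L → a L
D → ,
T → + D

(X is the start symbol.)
A shift-reduce conflict occurs when an LR(0) state has both:
  - a complete (reduce) item [A → α .] (dot at the end), and
  - a shift item [B → β . c γ] (dot before a terminal).

Augment with X' → X and build the canonical LR(0) collection (I0 = CLOSURE({[X' → . X]}), then GOTO on every symbol after a dot until no new states appear). It has 13 states:
  I0: { [L → . ,], [L → . a L], [T → . + D], [T → . L], [X → . T], [X' → . X] }  — shift
  I1: { [D → . ,], [D → . X D ,], [L → . ,], [L → . a L], [T → + . D], [T → . + D], [T → . L], [X → . T] }  — shift
  I2: { [L → , .] }  — reduce
  I3: { [T → L .] }  — reduce
  I4: { [X → T .] }  — reduce
  I5: { [X' → X .] }  — accept
  I6: { [L → . ,], [L → . a L], [L → a . L] }  — shift
  I7: { [L → a L .] }  — reduce
  I8: { [D → , .], [L → , .] }  — 2 reduces
  I9: { [T → + D .] }  — reduce
  I10: { [D → . ,], [D → . X D ,], [D → X . D ,], [L → . ,], [L → . a L], [T → . + D], [T → . L], [X → . T] }  — shift
  I11: { [D → X D . ,] }  — shift
  I12: { [D → X D , .] }  — reduce

No state contains both a complete item and a shift item.

Answer: No shift-reduce conflicts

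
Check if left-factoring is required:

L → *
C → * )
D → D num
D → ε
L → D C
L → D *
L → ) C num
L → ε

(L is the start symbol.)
Left-factoring is needed when two productions for the same non-terminal
share a common prefix on the right-hand side.

Productions for L:
  L → *
  L → D C
  L → D *
  L → ) C num
  L → ε
Productions for D:
  D → D num
  D → ε

Found common prefix 'D' in productions for L

Answer: Yes, L has productions with common prefix 'D'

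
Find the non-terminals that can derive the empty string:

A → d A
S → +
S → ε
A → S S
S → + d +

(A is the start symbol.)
A non-terminal is nullable if it can derive ε (the empty string): either it has an ε-production, or it has a production whose right-hand side consists entirely of nullable non-terminals.

ε-productions: S → ε
So S is immediately nullable.
A → S S: every symbol on the right is nullable, so A is nullable too.
Every non-terminal is now nullable.
Nullable = { 'A', 'S' }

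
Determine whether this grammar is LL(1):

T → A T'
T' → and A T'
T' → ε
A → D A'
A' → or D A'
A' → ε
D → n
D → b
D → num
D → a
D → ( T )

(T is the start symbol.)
A grammar is LL(1) if for each non-terminal N with multiple productions, the predict sets of those productions are pairwise disjoint, where PREDICT(N → α) = (FIRST(α) \ {ε}) ∪ (FOLLOW(N) if α ⇒* ε).

Relevant sets:
  FOLLOW(T') = { $, ')' }
  FOLLOW(A') = { $, ')', 'and' }

For T':
  PREDICT(T' → and A T') = { 'and' }
  PREDICT(T' → ε) = { $, ')' }
For A':
  PREDICT(A' → or D A') = { 'or' }
  PREDICT(A' → ε) = { $, ')', 'and' }
For D:
  PREDICT(D → n) = { 'n' }
  PREDICT(D → b) = { 'b' }
  PREDICT(D → num) = { 'num' }
  PREDICT(D → a) = { 'a' }
  PREDICT(D → '(' T ')') = { '(' }
T, A have a single production, so nothing to check there.

All predict sets are disjoint. The grammar IS LL(1).

Answer: Yes, the grammar is LL(1).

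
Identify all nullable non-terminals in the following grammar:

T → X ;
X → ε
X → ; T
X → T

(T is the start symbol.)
ε-productions: X → ε
So X is immediately nullable.
No further non-terminal can be added: every production for the remaining non-terminals contains a terminal or a non-nullable non-terminal.
Nullable = { 'X' }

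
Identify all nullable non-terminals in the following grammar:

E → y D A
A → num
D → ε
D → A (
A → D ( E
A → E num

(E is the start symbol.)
ε-productions: D → ε
So D is immediately nullable.
No further non-terminal can be added: every production for the remaining non-terminals contains a terminal or a non-nullable non-terminal.
Nullable = { 'D' }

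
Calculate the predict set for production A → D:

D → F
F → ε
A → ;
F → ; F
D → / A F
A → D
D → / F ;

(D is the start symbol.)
{ $, '/', ';' }

PREDICT(A → D) = (FIRST(RHS) \ {ε}) ∪ (FOLLOW(A) if ε ∈ FIRST(RHS), i.e. RHS ⇒* ε)
FIRST(D) = { '/', ';', ε }
FIRST(D) = { '/', ';', ε }
ε ∈ FIRST(D) (the right-hand side is nullable), so add FOLLOW(A) = { $, ';' }
PREDICT(A → D) = { $, '/', ';' }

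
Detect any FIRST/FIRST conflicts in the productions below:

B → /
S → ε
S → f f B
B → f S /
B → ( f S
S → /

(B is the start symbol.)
A FIRST/FIRST conflict occurs when two productions N → α and N → β for the same non-terminal have FIRST(α) ∩ FIRST(β) ≠ ∅ (with ε ∈ FIRST of a nullable right-hand side, so two nullable alternatives also conflict).

Productions for B:
  B → /: FIRST = { '/' }
  B → f S /: FIRST = { 'f' }
  B → ( f S: FIRST = { '(' }
Productions for S:
  S → ε: FIRST = { ε }
  S → f f B: FIRST = { 'f' }
  S → /: FIRST = { '/' }

All alternatives of each non-terminal have pairwise disjoint FIRST sets.

Answer: No FIRST/FIRST conflicts.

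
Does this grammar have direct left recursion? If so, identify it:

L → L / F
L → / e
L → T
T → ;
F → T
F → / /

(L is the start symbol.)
Direct left recursion occurs when N → N α for some non-terminal N (the right-hand side begins with the left-hand side itself).

L → L / F: LEFT RECURSIVE (starts with L)
L → / e: starts with '/'
L → T: starts with T
T → ;: starts with ';'
F → T: starts with T
F → / /: starts with '/'

The grammar has direct left recursion on: L.

Answer: Yes, L is left-recursive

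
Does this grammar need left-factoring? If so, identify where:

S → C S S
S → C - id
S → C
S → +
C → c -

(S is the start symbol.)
Left-factoring is needed when two productions for the same non-terminal
share a common prefix on the right-hand side.

Productions for S:
  S → C S S
  S → C - id
  S → C
  S → +

Found common prefix 'C' in productions for S

Answer: Yes, S has productions with common prefix 'C'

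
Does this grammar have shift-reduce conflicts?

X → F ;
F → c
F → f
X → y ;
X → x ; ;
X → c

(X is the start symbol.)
No shift-reduce conflicts

Augment with X' → X and build the canonical LR(0) collection (I0 = CLOSURE({[X' → . X]}), then GOTO on every symbol after a dot until no new states appear). It has 11 states:
  I0: { [F → . c], [F → . f], [X → . F ;], [X → . c], [X → . x ; ;], [X → . y ;], [X' → . X] }  — shift
  I1: { [X → F . ;] }  — shift
  I2: { [X' → X .] }  — accept
  I3: { [F → c .], [X → c .] }  — 2 reduces
  I4: { [F → f .] }  — reduce
  I5: { [X → x . ; ;] }  — shift
  I6: { [X → y . ;] }  — shift
  I7: { [X → y ; .] }  — reduce
  I8: { [X → x ; . ;] }  — shift
  I9: { [X → x ; ; .] }  — reduce
  I10: { [X → F ; .] }  — reduce

No state contains both a complete item and a shift item.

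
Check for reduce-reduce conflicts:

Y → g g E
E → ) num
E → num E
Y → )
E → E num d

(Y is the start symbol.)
No reduce-reduce conflicts

A reduce-reduce conflict occurs when an LR(0) state has two complete items [A → α .] and [B → β .] — both call for a reduction, and with no lookahead the parser cannot choose between them.

Augment with Y' → Y and build the canonical LR(0) collection (I0 = CLOSURE({[Y' → . Y]}), then GOTO on every symbol after a dot until no new states appear). It has 12 states:
  I0: { [Y → . )], [Y → . g g E], [Y' → . Y] }  — shift
  I1: { [Y → ) .] }  — reduce
  I2: { [Y' → Y .] }  — accept
  I3: { [Y → g . g E] }  — shift
  I4: { [E → . ) num], [E → . E num d], [E → . num E], [Y → g g . E] }  — shift
  I5: { [E → ) . num] }  — shift
  I6: { [E → E . num d], [Y → g g E .] }  — shift, reduce
  I7: { [E → . ) num], [E → . E num d], [E → . num E], [E → num . E] }  — shift
  I8: { [E → E . num d], [E → num E .] }  — shift, reduce
  I9: { [E → E num . d] }  — shift
  I10: { [E → E num d .] }  — reduce
  I11: { [E → ) num .] }  — reduce

No state contains more than one complete item.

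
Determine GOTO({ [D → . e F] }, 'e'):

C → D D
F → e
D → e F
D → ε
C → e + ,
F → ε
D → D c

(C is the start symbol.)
{ [D → e . F], [F → . e], [F → .] }

GOTO(I, 'e') = CLOSURE({ [A → αX.β] : [A → α.Xβ] ∈ I, X = 'e' })

Items with dot before 'e', with the dot advanced:
  [D → . e F] → [D → e . F]
Closure of the advanced items:
  [D → e . F] has the dot before F: add [F → . e], [F → .]

GOTO = { [D → e . F], [F → . e], [F → .] }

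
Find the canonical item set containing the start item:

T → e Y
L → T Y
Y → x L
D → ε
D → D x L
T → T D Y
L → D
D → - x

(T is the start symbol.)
First, augment the grammar with T' → T
I₀ = CLOSURE({ [T' → . T] }):
  [T' → . T] has the dot before T: add [T → . e Y], [T → . T D Y]
No further items can be added.

I₀ = { [T → . T D Y], [T → . e Y], [T' → . T] }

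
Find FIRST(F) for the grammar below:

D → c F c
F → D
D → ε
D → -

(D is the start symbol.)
To compute FIRST(F), examine every production with F on the left-hand side, reading each right-hand side left to right until a non-nullable symbol is reached.

FIRST sets of the other non-terminals involved (by the same procedure, iterated to a fixed point):
  FIRST(D) = { '-', 'c', ε }

From F → D:
  - D is a non-terminal: add FIRST(D) \ {ε} = { '-', 'c' }
    D is nullable and nothing follows, so the whole right-hand side can vanish: ε ∈ FIRST(F)

Collecting: FIRST(F) = { '-', 'c', ε }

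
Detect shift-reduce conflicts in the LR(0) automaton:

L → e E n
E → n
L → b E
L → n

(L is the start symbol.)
A shift-reduce conflict occurs when an LR(0) state has both:
  - a complete (reduce) item [A → α .] (dot at the end), and
  - a shift item [B → β . c γ] (dot before a terminal).

Augment with L' → L and build the canonical LR(0) collection (I0 = CLOSURE({[L' → . L]}), then GOTO on every symbol after a dot until no new states appear). It has 9 states:
  I0: { [L → . b E], [L → . e E n], [L → . n], [L' → . L] }  — shift
  I1: { [L' → L .] }  — accept
  I2: { [E → . n], [L → b . E] }  — shift
  I3: { [E → . n], [L → e . E n] }  — shift
  I4: { [L → n .] }  — reduce
  I5: { [L → e E . n] }  — shift
  I6: { [E → n .] }  — reduce
  I7: { [L → e E n .] }  — reduce
  I8: { [L → b E .] }  — reduce

No state contains both a complete item and a shift item.

Answer: No shift-reduce conflicts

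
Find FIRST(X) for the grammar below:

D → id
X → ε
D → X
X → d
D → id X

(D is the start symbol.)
To compute FIRST(X), examine every production with X on the left-hand side, reading each right-hand side left to right until a non-nullable symbol is reached.

From X → ε:
  - ε-production, so ε ∈ FIRST(X)
From X → d:
  - d is a terminal: add 'd' and stop

Collecting: FIRST(X) = { 'd', ε }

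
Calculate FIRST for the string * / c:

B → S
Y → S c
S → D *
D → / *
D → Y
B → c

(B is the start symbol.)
{ '*' }

To compute FIRST(* / c), process the symbols left to right:
Symbol * is a terminal. Add '*' and stop.
FIRST(* / c) = { '*' }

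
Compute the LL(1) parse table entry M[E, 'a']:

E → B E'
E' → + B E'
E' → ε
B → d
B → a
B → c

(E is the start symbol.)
E → B E'

To find M[E, 'a'], we find productions for E where 'a' is in the predict set (PREDICT(N → α) = (FIRST(α) \ {ε}) ∪ (FOLLOW(N) if α ⇒* ε)).

Relevant sets:
  FIRST(B) = { 'a', 'c', 'd' }

E → B E': PREDICT = { 'a', 'c', 'd' }
  'a' is in predict set, so this production goes in M[E, 'a']

M[E, 'a'] = E → B E'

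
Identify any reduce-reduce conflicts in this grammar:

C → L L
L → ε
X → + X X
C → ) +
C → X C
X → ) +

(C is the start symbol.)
Yes — I12: [C → ) + .] vs [X → ) + .]

A reduce-reduce conflict occurs when an LR(0) state has two complete items [A → α .] and [B → β .] — both call for a reduction, and with no lookahead the parser cannot choose between them.

Augment with C' → C and build the canonical LR(0) collection (I0 = CLOSURE({[C' → . C]}), then GOTO on every symbol after a dot until no new states appear). It has 13 states:
  I0: { [C → . ) +], [C → . L L], [C → . X C], [C' → . C], [L → .], [X → . ) +], [X → . + X X] }  — shift, reduce
  I1: { [C → ) . +], [X → ) . +] }  — shift
  I2: { [X → + . X X], [X → . ) +], [X → . + X X] }  — shift
  I3: { [C' → C .] }  — accept
  I4: { [C → L . L], [L → .] }  — reduce
  I5: { [C → . ) +], [C → . L L], [C → . X C], [C → X . C], [L → .], [X → . ) +], [X → . + X X] }  — shift, reduce
  I6: { [C → X C .] }  — reduce
  I7: { [C → L L .] }  — reduce
  I8: { [X → ) . +] }  — shift
  I9: { [X → + X . X], [X → . ) +], [X → . + X X] }  — shift
  I10: { [X → + X X .] }  — reduce
  I11: { [X → ) + .] }  — reduce
  I12: { [C → ) + .], [X → ) + .] }  — 2 reduces

I12 contains complete items [C → ) + .], [X → ) + .] — reduce-reduce conflict.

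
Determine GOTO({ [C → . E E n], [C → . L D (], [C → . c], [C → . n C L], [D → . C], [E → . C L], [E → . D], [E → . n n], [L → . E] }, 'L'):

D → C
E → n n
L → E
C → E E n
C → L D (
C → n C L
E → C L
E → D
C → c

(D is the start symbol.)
{ [C → . E E n], [C → . L D (], [C → . c], [C → . n C L], [C → L . D (], [D → . C], [E → . C L], [E → . D], [E → . n n], [L → . E] }

GOTO(I, 'L') = CLOSURE({ [A → αX.β] : [A → α.Xβ] ∈ I, X = 'L' })

Items with dot before 'L', with the dot advanced:
  [C → . L D (] → [C → L . D (]
Closure of the advanced items:
  [C → L . D (] has the dot before D: add [D → . C]
  [D → . C] has the dot before C: add [C → . E E n], [C → . L D (], [C → . n C L], [C → . c]
  [C → . E E n] has the dot before E: add [E → . n n], [E → . C L], [E → . D]
  [C → . L D (] has the dot before L: add [L → . E]

GOTO = { [C → . E E n], [C → . L D (], [C → . c], [C → . n C L], [C → L . D (], [D → . C], [E → . C L], [E → . D], [E → . n n], [L → . E] }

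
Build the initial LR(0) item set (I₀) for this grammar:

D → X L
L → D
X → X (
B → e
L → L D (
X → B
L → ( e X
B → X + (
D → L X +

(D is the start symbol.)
First, augment the grammar with D' → D
I₀ = CLOSURE({ [D' → . D] }):
  [D' → . D] has the dot before D: add [D → . X L], [D → . L X +]
  [D → . X L] has the dot before X: add [X → . X (], [X → . B]
  [D → . L X +] has the dot before L: add [L → . D], [L → . L D (], [L → . ( e X]
  [X → . B] has the dot before B: add [B → . e], [B → . X + (]
No further items can be added.

I₀ = { [B → . X + (], [B → . e], [D → . L X +], [D → . X L], [D' → . D], [L → . ( e X], [L → . D], [L → . L D (], [X → . B], [X → . X (] }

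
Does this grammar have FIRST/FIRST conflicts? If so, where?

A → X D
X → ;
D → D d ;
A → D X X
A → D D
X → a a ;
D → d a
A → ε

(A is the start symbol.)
FIRST sets of the non-terminals at (or reachable through a nullable prefix from) the front of some alternative:
  FIRST(X) = { ';', 'a' }
  FIRST(D) = { 'd' }

Productions for A:
  A → X D: FIRST = { ';', 'a' }
  A → D X X: FIRST = { 'd' }
  A → D D: FIRST = { 'd' }
  A → ε: FIRST = { ε }
Productions for X:
  X → ;: FIRST = { ';' }
  X → a a ;: FIRST = { 'a' }
Productions for D:
  D → D d ;: FIRST = { 'd' }
  D → d a: FIRST = { 'd' }

Conflict for A: A → D X X and A → D D
  Overlap: { 'd' }
Conflict for D: D → D d ; and D → d a
  Overlap: { 'd' }

Answer: Yes. A → D X X / A → D D on { 'd' }; D → D d ';' / D → d a on { 'd' }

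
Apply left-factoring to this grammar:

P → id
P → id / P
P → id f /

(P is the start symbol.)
Left-factoring transforms A → αβ₁ | αβ₂ into A → αA' and A' → β₁ | β₂
(α is the longest common prefix among the alternatives). Repeat until
no nonterminal has two alternatives with a common prefix.

Round 1: P has alternatives sharing prefix 'id'. Introduce P': P → id P'
  Add: P' → ε
  Add: P' → / P
  Add: P' → f /

No remaining common prefixes — done.

Resulting grammar:
P → id P'
P' → ε
P' → / P
P' → f /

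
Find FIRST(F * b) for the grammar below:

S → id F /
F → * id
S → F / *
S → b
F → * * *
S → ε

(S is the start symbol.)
{ '*' }

FIRST sets of the non-terminals involved (from the grammar, by fixed-point iteration):
  FIRST(F) = { '*' }

To compute FIRST(F * b), process the symbols left to right:
Symbol F is a non-terminal. Add FIRST(F) \ {ε} = { '*' }
F is not nullable (ε ∉ FIRST(F)), so stop here.
FIRST(F * b) = { '*' }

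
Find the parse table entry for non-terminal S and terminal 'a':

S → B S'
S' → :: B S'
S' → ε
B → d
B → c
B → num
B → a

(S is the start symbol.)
To find M[S, 'a'], we find productions for S where 'a' is in the predict set (PREDICT(N → α) = (FIRST(α) \ {ε}) ∪ (FOLLOW(N) if α ⇒* ε)).

Relevant sets:
  FIRST(B) = { 'a', 'c', 'd', 'num' }

S → B S': PREDICT = { 'a', 'c', 'd', 'num' }
  'a' is in predict set, so this production goes in M[S, 'a']

M[S, 'a'] = S → B S'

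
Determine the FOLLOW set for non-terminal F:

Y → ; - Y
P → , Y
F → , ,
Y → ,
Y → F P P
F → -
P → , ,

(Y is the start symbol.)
{ ',' }

To compute FOLLOW(F), find every occurrence of F on a right-hand side N → α F β: add FIRST(β) \ {ε}, and if β is empty or nullable also add FOLLOW(N). Iterate to a fixed point.

In Y → F P P: F is followed by P P, add FIRST(P P) \ {ε} = { ',' }

Taking the union: FOLLOW(F) = { ',' }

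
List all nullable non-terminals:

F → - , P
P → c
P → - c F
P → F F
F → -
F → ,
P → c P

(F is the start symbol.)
None

There are no ε-productions, so no non-terminal can derive ε.
No non-terminals are nullable.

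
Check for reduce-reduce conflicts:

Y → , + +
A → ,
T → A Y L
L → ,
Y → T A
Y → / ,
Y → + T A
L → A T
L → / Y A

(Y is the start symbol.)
Augment with Y' → Y and build the canonical LR(0) collection (I0 = CLOSURE({[Y' → . Y]}), then GOTO on every symbol after a dot until no new states appear). It has 22 states:
  I0: { [A → . ,], [T → . A Y L], [Y → . + T A], [Y → . , + +], [Y → . / ,], [Y → . T A], [Y' → . Y] }  — shift
  I1: { [A → . ,], [T → . A Y L], [Y → + . T A] }  — shift
  I2: { [A → , .], [Y → , . + +] }  — shift, reduce
  I3: { [Y → / . ,] }  — shift
  I4: { [A → . ,], [T → . A Y L], [T → A . Y L], [Y → . + T A], [Y → . , + +], [Y → . / ,], [Y → . T A] }  — shift
  I5: { [A → . ,], [Y → T . A] }  — shift
  I6: { [Y' → Y .] }  — accept
  I7: { [A → , .] }  — reduce
  I8: { [Y → T A .] }  — reduce
  I9: { [A → . ,], [L → . ,], [L → . / Y A], [L → . A T], [T → A Y . L] }  — shift
  I10: { [A → , .], [L → , .] }  — 2 reduces
  I11: { [A → . ,], [L → / . Y A], [T → . A Y L], [Y → . + T A], [Y → . , + +], [Y → . / ,], [Y → . T A] }  — shift
  I12: { [A → . ,], [L → A . T], [T → . A Y L] }  — shift
  I13: { [T → A Y L .] }  — reduce
  I14: { [L → A T .] }  — reduce
  I15: { [A → . ,], [L → / Y . A] }  — shift
  I16: { [L → / Y A .] }  — reduce
  I17: { [Y → / , .] }  — reduce
  I18: { [Y → , + . +] }  — shift
  I19: { [Y → , + + .] }  — reduce
  I20: { [A → . ,], [Y → + T . A] }  — shift
  I21: { [Y → + T A .] }  — reduce

I10 contains complete items [A → , .], [L → , .] — reduce-reduce conflict.

Answer: Yes — I10: [A → , .] vs [L → , .]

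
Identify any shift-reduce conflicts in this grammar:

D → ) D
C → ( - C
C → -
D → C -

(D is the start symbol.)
No shift-reduce conflicts

Augment with D' → D and build the canonical LR(0) collection (I0 = CLOSURE({[D' → . D]}), then GOTO on every symbol after a dot until no new states appear). It has 10 states:
  I0: { [C → . ( - C], [C → . -], [D → . ) D], [D → . C -], [D' → . D] }  — shift
  I1: { [C → ( . - C] }  — shift
  I2: { [C → . ( - C], [C → . -], [D → ) . D], [D → . ) D], [D → . C -] }  — shift
  I3: { [C → - .] }  — reduce
  I4: { [D → C . -] }  — shift
  I5: { [D' → D .] }  — accept
  I6: { [D → C - .] }  — reduce
  I7: { [D → ) D .] }  — reduce
  I8: { [C → ( - . C], [C → . ( - C], [C → . -] }  — shift
  I9: { [C → ( - C .] }  — reduce

No state contains both a complete item and a shift item.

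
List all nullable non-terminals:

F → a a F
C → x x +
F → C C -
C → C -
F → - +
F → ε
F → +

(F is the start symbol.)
ε-productions: F → ε
So F is immediately nullable.
No further non-terminal can be added: every production for the remaining non-terminals contains a terminal or a non-nullable non-terminal.
Nullable = { 'F' }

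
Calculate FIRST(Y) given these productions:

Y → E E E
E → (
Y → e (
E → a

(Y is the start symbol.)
FIRST sets of the other non-terminals involved (by the same procedure, iterated to a fixed point):
  FIRST(E) = { '(', 'a' }

From Y → E E E:
  - E is a non-terminal: add FIRST(E) \ {ε} = { '(', 'a' }
    E is not nullable, so stop
From Y → e (:
  - e is a terminal: add 'e' and stop

Collecting: FIRST(Y) = { '(', 'a', 'e' }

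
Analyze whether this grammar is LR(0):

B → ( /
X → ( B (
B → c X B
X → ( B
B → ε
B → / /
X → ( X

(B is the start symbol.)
No. Shift-reduce conflict between [B → .] and [B → . ( /]

Augment with B' → B and build the canonical LR(0) collection (I0 = CLOSURE({[B' → . B]}), then GOTO on every symbol after a dot until no new states appear). It has 15 states:
  I0: { [B → . ( /], [B → . / /], [B → . c X B], [B → .], [B' → . B] }  — shift, reduce
  I1: { [B → ( . /] }  — shift
  I2: { [B → / . /] }  — shift
  I3: { [B' → B .] }  — accept
  I4: { [B → c . X B], [X → . ( B (], [X → . ( B], [X → . ( X] }  — shift
  I5: { [B → . ( /], [B → . / /], [B → . c X B], [B → .], [X → ( . B (], [X → ( . B], [X → ( . X], [X → . ( B (], [X → . ( B], [X → . ( X] }  — shift, reduce
  I6: { [B → . ( /], [B → . / /], [B → . c X B], [B → .], [B → c X . B] }  — shift, reduce
  I7: { [B → c X B .] }  — reduce
  I8: { [B → ( . /], [B → . ( /], [B → . / /], [B → . c X B], [B → .], [X → ( . B (], [X → ( . B], [X → ( . X], [X → . ( B (], [X → . ( B], [X → . ( X] }  — shift, reduce
  I9: { [X → ( B . (], [X → ( B .] }  — shift, reduce
  I10: { [X → ( X .] }  — reduce
  I11: { [X → ( B ( .] }  — reduce
  I12: { [B → ( / .], [B → / . /] }  — shift, reduce
  I13: { [B → / / .] }  — reduce
  I14: { [B → ( / .] }  — reduce

Conflict in state I0:
  Shift-reduce conflict between [B → .] and [B → . ( /]
So the grammar is NOT LR(0).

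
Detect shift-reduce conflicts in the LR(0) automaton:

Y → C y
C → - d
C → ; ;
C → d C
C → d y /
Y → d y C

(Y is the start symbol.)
No shift-reduce conflicts

A shift-reduce conflict occurs when an LR(0) state has both:
  - a complete (reduce) item [A → α .] (dot at the end), and
  - a shift item [B → β . c γ] (dot before a terminal).

Augment with Y' → Y and build the canonical LR(0) collection (I0 = CLOSURE({[Y' → . Y]}), then GOTO on every symbol after a dot until no new states appear). It has 15 states:
  I0: { [C → . - d], [C → . ; ;], [C → . d C], [C → . d y /], [Y → . C y], [Y → . d y C], [Y' → . Y] }  — shift
  I1: { [C → - . d] }  — shift
  I2: { [C → ; . ;] }  — shift
  I3: { [Y → C . y] }  — shift
  I4: { [Y' → Y .] }  — accept
  I5: { [C → . - d], [C → . ; ;], [C → . d C], [C → . d y /], [C → d . C], [C → d . y /], [Y → d . y C] }  — shift
  I6: { [C → d C .] }  — reduce
  I7: { [C → . - d], [C → . ; ;], [C → . d C], [C → . d y /], [C → d . C], [C → d . y /] }  — shift
  I8: { [C → . - d], [C → . ; ;], [C → . d C], [C → . d y /], [C → d y . /], [Y → d y . C] }  — shift
  I9: { [C → d y / .] }  — reduce
  I10: { [Y → d y C .] }  — reduce
  I11: { [C → d y . /] }  — shift
  I12: { [Y → C y .] }  — reduce
  I13: { [C → ; ; .] }  — reduce
  I14: { [C → - d .] }  — reduce

No state contains both a complete item and a shift item.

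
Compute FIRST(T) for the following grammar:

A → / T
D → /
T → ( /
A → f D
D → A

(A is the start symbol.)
From T → ( /:
  - '(' is a terminal: add '(' and stop

Collecting: FIRST(T) = { '(' }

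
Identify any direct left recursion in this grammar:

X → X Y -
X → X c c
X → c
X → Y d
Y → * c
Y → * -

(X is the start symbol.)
Yes, X is left-recursive

X → X Y -: LEFT RECURSIVE (starts with X)
X → X c c: LEFT RECURSIVE (starts with X)
X → c: starts with c
X → Y d: starts with Y
Y → * c: starts with '*'
Y → * -: starts with '*'

The grammar has direct left recursion on: X.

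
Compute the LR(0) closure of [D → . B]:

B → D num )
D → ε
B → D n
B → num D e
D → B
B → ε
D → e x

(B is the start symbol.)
To compute CLOSURE, for each item [A → α.Bβ] where B is a non-terminal, add [B → .γ] for all productions B → γ; repeat for the newly added items until nothing changes.

Start with: [D → . B]
  [D → . B] has the dot before B: add [B → . D num )], [B → . D n], [B → . num D e], [B → .]
  [B → . D num )] has the dot before D: add [D → .], [D → . e x]
No further items can be added.

CLOSURE = { [B → . D n], [B → . D num )], [B → . num D e], [B → .], [D → . B], [D → . e x], [D → .] }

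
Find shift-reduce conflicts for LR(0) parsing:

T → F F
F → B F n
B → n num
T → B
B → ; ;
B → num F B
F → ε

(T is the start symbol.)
Yes — I0: [F → .] vs [B → . ; ;]; I2: [F → .] vs [B → . ; ;]; I3: [F → .] vs [B → . ; ;]; I6: [F → .] vs [B → . ; ;]; I7: [F → .] vs [B → . ; ;]

Augment with T' → T and build the canonical LR(0) collection (I0 = CLOSURE({[T' → . T]}), then GOTO on every symbol after a dot until no new states appear). It has 15 states:
  I0: { [B → . ; ;], [B → . n num], [B → . num F B], [F → . B F n], [F → .], [T → . B], [T → . F F], [T' → . T] }  — shift, reduce
  I1: { [B → ; . ;] }  — shift
  I2: { [B → . ; ;], [B → . n num], [B → . num F B], [F → . B F n], [F → .], [F → B . F n], [T → B .] }  — shift, 2 reduces
  I3: { [B → . ; ;], [B → . n num], [B → . num F B], [F → . B F n], [F → .], [T → F . F] }  — shift, reduce
  I4: { [T' → T .] }  — accept
  I5: { [B → n . num] }  — shift
  I6: { [B → . ; ;], [B → . n num], [B → . num F B], [B → num . F B], [F → . B F n], [F → .] }  — shift, reduce
  I7: { [B → . ; ;], [B → . n num], [B → . num F B], [F → . B F n], [F → .], [F → B . F n] }  — shift, reduce
  I8: { [B → . ; ;], [B → . n num], [B → . num F B], [B → num F . B] }  — shift
  I9: { [B → num F B .] }  — reduce
  I10: { [F → B F . n] }  — shift
  I11: { [F → B F n .] }  — reduce
  I12: { [B → n num .] }  — reduce
  I13: { [T → F F .] }  — reduce
  I14: { [B → ; ; .] }  — reduce

I0 contains reduce item [F → .] and shift items [B → . ; ;], [B → . n num], [B → . num F B] — shift-reduce conflict.
I2 contains reduce items [F → .], [T → B .] and shift items [B → . ; ;], [B → . n num], [B → . num F B] — shift-reduce conflict.
I3 contains reduce item [F → .] and shift items [B → . ; ;], [B → . n num], [B → . num F B] — shift-reduce conflict.
I6 contains reduce item [F → .] and shift items [B → . ; ;], [B → . n num], [B → . num F B] — shift-reduce conflict.
I7 contains reduce item [F → .] and shift items [B → . ; ;], [B → . n num], [B → . num F B] — shift-reduce conflict.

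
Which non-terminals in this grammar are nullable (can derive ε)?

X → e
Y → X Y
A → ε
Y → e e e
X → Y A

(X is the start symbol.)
{ 'A' }

A non-terminal is nullable if it can derive ε (the empty string): either it has an ε-production, or it has a production whose right-hand side consists entirely of nullable non-terminals.

ε-productions: A → ε
So A is immediately nullable.
No further non-terminal can be added: every production for the remaining non-terminals contains a terminal or a non-nullable non-terminal.
Nullable = { 'A' }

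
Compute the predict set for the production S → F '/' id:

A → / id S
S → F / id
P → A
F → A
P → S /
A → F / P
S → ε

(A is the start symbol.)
PREDICT(S → F '/' id) = (FIRST(RHS) \ {ε}) ∪ (FOLLOW(S) if ε ∈ FIRST(RHS), i.e. RHS ⇒* ε)
FIRST(F) = { '/' }
FIRST(F '/' id) = { '/' }
ε ∉ FIRST(F '/' id), so FOLLOW(S) is not added.
PREDICT(S → F '/' id) = { '/' }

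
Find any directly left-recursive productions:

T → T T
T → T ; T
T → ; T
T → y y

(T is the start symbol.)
Yes, T is left-recursive

T → T T: LEFT RECURSIVE (starts with T)
T → T ; T: LEFT RECURSIVE (starts with T)
T → ; T: starts with ';'
T → y y: starts with y

The grammar has direct left recursion on: T.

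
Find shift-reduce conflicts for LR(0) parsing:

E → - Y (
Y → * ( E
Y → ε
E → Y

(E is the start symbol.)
Yes — I0: [Y → .] vs [E → . - Y (]; I2: [Y → .] vs [Y → . * ( E]; I7: [Y → .] vs [E → . - Y (]

Augment with E' → E and build the canonical LR(0) collection (I0 = CLOSURE({[E' → . E]}), then GOTO on every symbol after a dot until no new states appear). It has 9 states:
  I0: { [E → . - Y (], [E → . Y], [E' → . E], [Y → . * ( E], [Y → .] }  — shift, reduce
  I1: { [Y → * . ( E] }  — shift
  I2: { [E → - . Y (], [Y → . * ( E], [Y → .] }  — shift, reduce
  I3: { [E' → E .] }  — accept
  I4: { [E → Y .] }  — reduce
  I5: { [E → - Y . (] }  — shift
  I6: { [E → - Y ( .] }  — reduce
  I7: { [E → . - Y (], [E → . Y], [Y → * ( . E], [Y → . * ( E], [Y → .] }  — shift, reduce
  I8: { [Y → * ( E .] }  — reduce

I0 contains reduce item [Y → .] and shift items [E → . - Y (], [Y → . * ( E] — shift-reduce conflict.
I2 contains reduce item [Y → .] and shift item [Y → . * ( E] — shift-reduce conflict.
I7 contains reduce item [Y → .] and shift items [E → . - Y (], [Y → . * ( E] — shift-reduce conflict.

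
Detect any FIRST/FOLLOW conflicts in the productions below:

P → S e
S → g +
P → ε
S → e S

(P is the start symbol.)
Nullable non-terminals: P.
FIRST sets used below: FIRST(S) = { 'e', 'g' }

P: nullable alternative(s) P → ε; FOLLOW(P) = { $ }
  P → S e: FIRST \ {ε} = { 'e', 'g' } — disjoint from FOLLOW(P)
  P → ε: FIRST \ {ε} = { } — this is the only nullable alternative, skip

S has no nullable alternative, so no FIRST/FOLLOW check is needed there.

No FIRST/FOLLOW conflicts found.

Answer: No FIRST/FOLLOW conflicts.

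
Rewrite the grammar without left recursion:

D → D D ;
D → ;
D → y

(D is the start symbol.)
D → ; D'
D → y D'
D' → D ; D'
D' → ε

D is directly left-recursive. The standard transformation for
  A → A α₁ | ... | A α_m | β₁ | ... | β_n
is
  A  → β₁ A' | ... | β_n A'
  A' → α₁ A' | ... | α_m A' | ε

D → ; becomes D → ; D'
D → y becomes D → y D'
D → D D ; becomes D' → D ; D'
Add D' → ε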